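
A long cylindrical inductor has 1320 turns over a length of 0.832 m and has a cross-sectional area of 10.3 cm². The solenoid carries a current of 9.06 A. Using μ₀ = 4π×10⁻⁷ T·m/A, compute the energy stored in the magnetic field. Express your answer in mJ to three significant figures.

A = 10.3 cm² = 1.030×10^-3 m².
L = μ₀N²A/ℓ = (4π×10⁻⁷)(1320)²(1.030×10^-3)/(0.832) = 2.711×10^-3 H.
U = ½LI² = ½(2.711×10^-3)(9.06)² = 0.1112 J.

U ≈ 111 mJ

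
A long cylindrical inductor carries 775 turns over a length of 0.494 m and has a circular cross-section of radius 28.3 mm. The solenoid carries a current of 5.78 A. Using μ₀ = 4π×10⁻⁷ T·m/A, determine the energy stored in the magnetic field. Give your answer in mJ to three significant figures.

A = πr² = π(2.830×10^-2 m)² = 2.516×10^-3 m².
L = μ₀N²A/ℓ = (4π×10⁻⁷)(775)²(2.516×10^-3)/(0.494) = 3.844×10^-3 H.
U = ½LI² = ½(3.844×10^-3)(5.78)² = 6.421×10^-2 J.

U ≈ 64.2 mJ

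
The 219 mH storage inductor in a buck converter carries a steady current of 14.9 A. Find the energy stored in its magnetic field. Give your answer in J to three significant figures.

Stored magnetic energy: U = ½LI².
U = ½(0.219 H)(14.9 A)² = 24.31 J.

U ≈ 24.3 J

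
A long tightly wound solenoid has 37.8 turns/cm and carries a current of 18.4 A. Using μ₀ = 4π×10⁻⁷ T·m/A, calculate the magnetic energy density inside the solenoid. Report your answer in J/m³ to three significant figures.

u ≈ 3040 J/m³

B = μ₀nI = (4π×10⁻⁷)(3.780×10^3)(18.4) = 8.740×10^-2 T.
u = B²/(2μ₀) = (8.740×10^-2)²/(2×4π×10⁻⁷) = 3.039×10^3 J/m³.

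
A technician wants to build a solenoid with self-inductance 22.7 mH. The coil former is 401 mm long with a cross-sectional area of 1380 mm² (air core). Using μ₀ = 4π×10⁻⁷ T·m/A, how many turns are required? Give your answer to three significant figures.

N ≈ 2290 turns

A = 1380 mm² = 1.380×10^-3 m².
From L = μ₀N²A/ℓ, N = √(Lℓ / (μ₀A)).
N = √[(2.270×10^-2)(0.401) / ((4π×10⁻⁷)×1.380×10^-3)] = √(5.249×10^6) ≈ 2291.1.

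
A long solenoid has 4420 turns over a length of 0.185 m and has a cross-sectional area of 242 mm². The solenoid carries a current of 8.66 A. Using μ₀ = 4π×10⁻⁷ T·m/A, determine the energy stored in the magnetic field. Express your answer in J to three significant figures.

U ≈ 1.20 J

A = 242 mm² = 2.420×10^-4 m².
L = μ₀N²A/ℓ = (4π×10⁻⁷)(4420)²(2.420×10^-4)/(0.185) = 3.211×10^-2 H.
U = ½LI² = ½(3.211×10^-2)(8.66)² = 1.204 J.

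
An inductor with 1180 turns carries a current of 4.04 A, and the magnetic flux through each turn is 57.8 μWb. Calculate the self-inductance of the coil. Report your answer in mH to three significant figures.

L ≈ 16.9 mH

Self-inductance is defined by L = NΦ_B/I (flux linkage over current).
L = (1180)(5.780×10^-5 Wb)/(4.04 A) = 1.688×10^-2 H.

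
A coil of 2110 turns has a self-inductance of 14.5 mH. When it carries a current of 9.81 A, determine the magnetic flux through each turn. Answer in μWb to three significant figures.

Φ_B ≈ 67.4 μWb

From L = NΦ_B/I, the flux per turn is Φ_B = LI/N.
Φ_B = (1.450×10^-2 H)(9.81 A)/2110 = 6.741×10^-5 Wb.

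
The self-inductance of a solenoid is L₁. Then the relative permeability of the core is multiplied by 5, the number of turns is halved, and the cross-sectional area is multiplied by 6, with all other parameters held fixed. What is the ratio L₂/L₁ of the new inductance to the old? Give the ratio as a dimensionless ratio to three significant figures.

L₂/L₁ = 7.50

For a solenoid, L ∝ μᵣN²A/ℓ.
L₂/L₁ = (5) × (0.5)^2 × (6) = 7.50.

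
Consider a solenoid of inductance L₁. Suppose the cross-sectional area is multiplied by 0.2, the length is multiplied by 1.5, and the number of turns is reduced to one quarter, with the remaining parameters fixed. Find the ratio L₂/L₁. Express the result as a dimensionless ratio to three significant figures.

L₂/L₁ = 0.00833

For a solenoid, L ∝ μᵣN²A/ℓ.
L₂/L₁ = (0.2) × (1.5)^-1 × (0.25)^2 = 0.00833.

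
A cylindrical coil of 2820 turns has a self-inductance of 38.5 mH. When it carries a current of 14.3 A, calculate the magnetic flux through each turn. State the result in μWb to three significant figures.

From L = NΦ_B/I, the flux per turn is Φ_B = LI/N.
Φ_B = (3.850×10^-2 H)(14.3 A)/2820 = 1.952×10^-4 Wb.

Φ_B ≈ 195 μWb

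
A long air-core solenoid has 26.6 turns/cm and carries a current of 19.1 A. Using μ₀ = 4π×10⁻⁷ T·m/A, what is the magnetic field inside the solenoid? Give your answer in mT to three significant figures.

Inside a long solenoid, B = μ₀nI.
B = (4π×10⁻⁷)(2.660×10^3 m⁻¹)(19.1 A) = 6.384×10^-2 T.

B ≈ 63.8 mT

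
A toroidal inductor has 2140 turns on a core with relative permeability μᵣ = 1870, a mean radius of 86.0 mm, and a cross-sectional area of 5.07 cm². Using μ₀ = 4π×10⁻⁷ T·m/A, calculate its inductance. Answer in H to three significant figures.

For a thin toroid, L = μ₀μᵣN²A/(2πR).
L = (4π×10⁻⁷)(1870)(2140)²(5.070×10^-4) / (2π×8.600×10^-2 m) = 10.1 H.

L ≈ 10.1 H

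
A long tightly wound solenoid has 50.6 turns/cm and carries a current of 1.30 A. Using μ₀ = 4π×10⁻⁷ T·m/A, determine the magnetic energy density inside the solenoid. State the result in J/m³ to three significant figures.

B = μ₀nI = (4π×10⁻⁷)(5.060×10^3)(1.30) = 8.266×10^-3 T.
u = B²/(2μ₀) = (8.266×10^-3)²/(2×4π×10⁻⁷) = 27.19 J/m³.

u ≈ 27.2 J/m³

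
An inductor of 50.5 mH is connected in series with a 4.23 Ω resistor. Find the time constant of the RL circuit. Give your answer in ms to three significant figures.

τ = L/R = (5.050×10^-2 H)/(4.23 Ω) = 1.194×10^-2 s.

τ ≈ 11.9 ms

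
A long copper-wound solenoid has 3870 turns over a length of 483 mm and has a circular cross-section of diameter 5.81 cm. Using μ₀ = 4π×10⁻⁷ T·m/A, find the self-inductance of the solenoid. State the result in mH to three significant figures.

A = π(d/2)² = π(2.905×10^-2 m)² = 2.651×10^-3 m².
For a long solenoid, L = μ₀N²A/ℓ.
L = (4π×10⁻⁷)(3870)²(2.651×10^-3)/(0.483 m) = 0.1033 H.

L ≈ 103 mH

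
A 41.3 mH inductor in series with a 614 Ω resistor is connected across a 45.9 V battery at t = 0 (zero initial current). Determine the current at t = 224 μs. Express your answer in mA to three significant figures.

I ≈ 72.1 mA

τ = L/R = 4.130×10^-2/614 = 6.726×10^-5 s; final current I_∞ = ε/R = 45.9/614 = 7.476×10^-2 A.
I(t) = I_∞(1 − e^(−t/τ)) with t/τ = 3.330.
I = (7.476×10^-2)(1 − e^(−3.330)) = 7.208×10^-2 A.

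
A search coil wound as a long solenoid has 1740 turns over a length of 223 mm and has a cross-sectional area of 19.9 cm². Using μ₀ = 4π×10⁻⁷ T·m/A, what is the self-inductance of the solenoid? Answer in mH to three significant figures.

L ≈ 34.0 mH

A = 19.9 cm² = 1.990×10^-3 m².
For a long solenoid, L = μ₀N²A/ℓ.
L = (4π×10⁻⁷)(1740)²(1.990×10^-3)/(0.223 m) = 3.395×10^-2 H.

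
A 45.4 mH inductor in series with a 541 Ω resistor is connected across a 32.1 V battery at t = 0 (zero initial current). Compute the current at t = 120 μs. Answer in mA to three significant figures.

I ≈ 45.1 mA

τ = L/R = 4.540×10^-2/541 = 8.392×10^-5 s; final current I_∞ = ε/R = 32.1/541 = 5.933×10^-2 A.
I(t) = I_∞(1 − e^(−t/τ)) with t/τ = 1.430.
I = (5.933×10^-2)(1 − e^(−1.430)) = 4.513×10^-2 A.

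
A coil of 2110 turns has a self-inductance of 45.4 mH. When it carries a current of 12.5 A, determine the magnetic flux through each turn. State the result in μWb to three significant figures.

From L = NΦ_B/I, the flux per turn is Φ_B = LI/N.
Φ_B = (4.540×10^-2 H)(12.5 A)/2110 = 2.690×10^-4 Wb.

Φ_B ≈ 269 μWb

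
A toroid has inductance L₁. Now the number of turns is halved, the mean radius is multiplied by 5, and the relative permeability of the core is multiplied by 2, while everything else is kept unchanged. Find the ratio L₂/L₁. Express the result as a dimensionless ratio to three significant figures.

For a toroid, L ∝ μᵣN²A/R.
L₂/L₁ = (0.5)^2 × (5)^-1 × (2) = 0.100.

L₂/L₁ = 0.100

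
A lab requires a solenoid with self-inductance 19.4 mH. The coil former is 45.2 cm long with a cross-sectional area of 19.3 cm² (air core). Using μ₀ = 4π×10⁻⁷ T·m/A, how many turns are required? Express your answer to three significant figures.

A = 19.3 cm² = 1.930×10^-3 m².
From L = μ₀N²A/ℓ, N = √(Lℓ / (μ₀A)).
N = √[(1.940×10^-2)(0.452) / ((4π×10⁻⁷)×1.930×10^-3)] = √(3.616×10^6) ≈ 1901.5.

N ≈ 1900 turns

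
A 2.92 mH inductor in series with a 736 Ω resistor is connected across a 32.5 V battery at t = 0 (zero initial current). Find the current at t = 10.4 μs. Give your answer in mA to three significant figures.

τ = L/R = 2.920×10^-3/736 = 3.967×10^-6 s; final current I_∞ = ε/R = 32.5/736 = 4.416×10^-2 A.
I(t) = I_∞(1 − e^(−t/τ)) with t/τ = 2.621.
I = (4.416×10^-2)(1 − e^(−2.621)) = 4.0947×10^-2 A.

I ≈ 40.9 mA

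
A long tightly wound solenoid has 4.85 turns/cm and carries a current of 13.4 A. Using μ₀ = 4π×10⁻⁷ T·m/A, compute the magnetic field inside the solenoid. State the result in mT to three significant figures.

Inside a long solenoid, B = μ₀nI.
B = (4π×10⁻⁷)(485 m⁻¹)(13.4 A) = 8.167×10^-3 T.

B ≈ 8.17 mT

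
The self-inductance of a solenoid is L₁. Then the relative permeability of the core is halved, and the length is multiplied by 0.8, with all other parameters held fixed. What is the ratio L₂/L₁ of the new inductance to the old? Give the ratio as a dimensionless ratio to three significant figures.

For a solenoid, L ∝ μᵣN²A/ℓ.
L₂/L₁ = (0.5) × (0.8)^-1 = 0.625.

L₂/L₁ = 0.625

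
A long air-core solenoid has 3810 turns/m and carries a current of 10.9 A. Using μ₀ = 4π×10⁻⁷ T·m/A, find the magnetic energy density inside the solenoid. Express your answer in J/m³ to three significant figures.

B = μ₀nI = (4π×10⁻⁷)(3.810×10^3)(10.9) = 5.219×10^-2 T.
u = B²/(2μ₀) = (5.219×10^-2)²/(2×4π×10⁻⁷) = 1.084×10^3 J/m³.

u ≈ 1080 J/m³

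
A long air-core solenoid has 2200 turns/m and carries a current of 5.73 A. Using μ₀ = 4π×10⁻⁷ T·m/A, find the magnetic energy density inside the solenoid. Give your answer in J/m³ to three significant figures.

B = μ₀nI = (4π×10⁻⁷)(2.200×10^3)(5.73) = 1.584×10^-2 T.
u = B²/(2μ₀) = (1.584×10^-2)²/(2×4π×10⁻⁷) = 99.847 J/m³.

u ≈ 99.8 J/m³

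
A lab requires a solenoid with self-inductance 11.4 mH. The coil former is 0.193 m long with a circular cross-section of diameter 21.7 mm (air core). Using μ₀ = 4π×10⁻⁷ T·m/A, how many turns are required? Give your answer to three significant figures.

A = π(d/2)² = π(1.085×10^-2 m)² = 3.698×10^-4 m².
From L = μ₀N²A/ℓ, N = √(Lℓ / (μ₀A)).
N = √[(1.140×10^-2)(0.193) / ((4π×10⁻⁷)×3.698×10^-4)] = √(4.734×10^6) ≈ 2175.8.

N ≈ 2180 turns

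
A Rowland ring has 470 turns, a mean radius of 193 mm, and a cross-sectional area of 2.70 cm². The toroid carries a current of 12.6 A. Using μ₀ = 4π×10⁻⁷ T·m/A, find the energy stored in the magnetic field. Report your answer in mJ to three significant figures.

L = μ₀N²A/(2πR) = (4π×10⁻⁷)(470)²(2.700×10^-4)/(2π×0.193) = 6.181×10^-5 H.
U = ½LI² = ½(6.181×10^-5)(12.6)² = 4.906×10^-3 J.

U ≈ 4.91 mJ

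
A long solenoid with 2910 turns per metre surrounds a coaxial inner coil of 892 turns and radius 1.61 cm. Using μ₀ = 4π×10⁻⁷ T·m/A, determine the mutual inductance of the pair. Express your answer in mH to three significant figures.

M ≈ 2.66 mH

The outer solenoid produces a uniform field B₁ = μ₀n₁I₁ across the inner coil,
so the flux linkage is N₂Φ = N₂B₁A₂ = μ₀n₁N₂A₂·I₁, giving M = μ₀n₁N₂A₂.
A₂ = πr² = π(1.610×10^-2 m)² = 8.143×10^-4 m².
M = (4π×10⁻⁷)(2910)(892)(8.143×10^-4) = 2.656×10^-3 H.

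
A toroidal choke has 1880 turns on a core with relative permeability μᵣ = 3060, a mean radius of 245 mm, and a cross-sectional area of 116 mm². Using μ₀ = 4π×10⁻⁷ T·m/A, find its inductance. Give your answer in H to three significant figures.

For a thin toroid, L = μ₀μᵣN²A/(2πR).
L = (4π×10⁻⁷)(3060)(1880)²(1.160×10^-4) / (2π×0.245 m) = 1.024 H.

L ≈ 1.02 H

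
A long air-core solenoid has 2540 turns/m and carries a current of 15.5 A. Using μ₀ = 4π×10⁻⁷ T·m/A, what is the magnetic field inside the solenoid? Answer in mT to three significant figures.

B ≈ 49.5 mT

Inside a long solenoid, B = μ₀nI.
B = (4π×10⁻⁷)(2.540×10^3 m⁻¹)(15.5 A) = 4.947×10^-2 T.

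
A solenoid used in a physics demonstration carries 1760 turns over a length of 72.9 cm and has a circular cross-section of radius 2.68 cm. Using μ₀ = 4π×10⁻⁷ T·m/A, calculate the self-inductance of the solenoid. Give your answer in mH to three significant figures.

A = πr² = π(2.680×10^-2 m)² = 2.256×10^-3 m².
For a long solenoid, L = μ₀N²A/ℓ.
L = (4π×10⁻⁷)(1760)²(2.256×10^-3)/(0.729 m) = 1.2048×10^-2 H.

L ≈ 12.0 mH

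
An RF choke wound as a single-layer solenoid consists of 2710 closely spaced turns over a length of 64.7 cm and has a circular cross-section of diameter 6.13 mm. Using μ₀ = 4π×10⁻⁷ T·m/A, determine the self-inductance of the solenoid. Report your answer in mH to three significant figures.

A = π(d/2)² = π(3.065×10^-3 m)² = 2.951×10^-5 m².
For a long solenoid, L = μ₀N²A/ℓ.
L = (4π×10⁻⁷)(2710)²(2.951×10^-5)/(0.647 m) = 4.210×10^-4 H.

L ≈ 0.421 mH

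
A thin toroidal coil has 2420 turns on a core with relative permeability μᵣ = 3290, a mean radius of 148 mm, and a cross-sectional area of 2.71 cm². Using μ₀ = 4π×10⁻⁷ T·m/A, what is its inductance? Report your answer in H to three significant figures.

L ≈ 7.06 H

For a thin toroid, L = μ₀μᵣN²A/(2πR).
L = (4π×10⁻⁷)(3290)(2420)²(2.710×10^-4) / (2π×0.148 m) = 7.056 H.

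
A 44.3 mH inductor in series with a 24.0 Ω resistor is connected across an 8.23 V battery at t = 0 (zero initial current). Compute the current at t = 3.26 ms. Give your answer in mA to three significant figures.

I ≈ 284 mA

τ = L/R = 4.430×10^-2/24.0 = 1.846×10^-3 s; final current I_∞ = ε/R = 8.23/24.0 = 0.3429 A.
I(t) = I_∞(1 − e^(−t/τ)) with t/τ = 1.766.
I = (0.3429)(1 − e^(−1.766)) = 0.2843 A.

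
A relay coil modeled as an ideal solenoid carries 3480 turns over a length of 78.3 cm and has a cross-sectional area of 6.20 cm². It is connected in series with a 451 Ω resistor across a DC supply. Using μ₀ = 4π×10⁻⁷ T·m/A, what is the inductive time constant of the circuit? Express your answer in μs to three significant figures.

τ ≈ 26.7 μs

A = 6.20 cm² = 6.200×10^-4 m².
L = μ₀N²A/ℓ = (4π×10⁻⁷)(3480)²(6.200×10^-4)/(0.783) = 1.205×10^-2 H.
τ = L/R = (1.205×10^-2)/(451) = 2.672×10^-5 s.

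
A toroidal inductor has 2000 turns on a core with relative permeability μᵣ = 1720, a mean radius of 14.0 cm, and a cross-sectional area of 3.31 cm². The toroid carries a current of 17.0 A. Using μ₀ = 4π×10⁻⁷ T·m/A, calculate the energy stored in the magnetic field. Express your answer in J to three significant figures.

L = μ₀μᵣN²A/(2πR) = (4π×10⁻⁷)(1720)(2000)²(3.310×10^-4)/(2π×0.14) = 3.253 H.
U = ½LI² = ½(3.253)(17.0)² = 470.1 J.

U ≈ 470 J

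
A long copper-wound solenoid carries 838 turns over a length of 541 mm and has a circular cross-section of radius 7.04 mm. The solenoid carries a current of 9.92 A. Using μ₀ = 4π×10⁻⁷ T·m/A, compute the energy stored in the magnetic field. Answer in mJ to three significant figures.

U ≈ 12.5 mJ

A = πr² = π(7.040×10^-3 m)² = 1.557×10^-4 m².
L = μ₀N²A/ℓ = (4π×10⁻⁷)(838)²(1.557×10^-4)/(0.541) = 2.540×10^-4 H.
U = ½LI² = ½(2.540×10^-4)(9.92)² = 1.250×10^-2 J.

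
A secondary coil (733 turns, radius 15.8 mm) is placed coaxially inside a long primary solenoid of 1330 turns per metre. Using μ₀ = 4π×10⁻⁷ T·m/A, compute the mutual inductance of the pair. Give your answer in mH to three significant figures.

M ≈ 0.961 mH

The outer solenoid produces a uniform field B₁ = μ₀n₁I₁ across the inner coil,
so the flux linkage is N₂Φ = N₂B₁A₂ = μ₀n₁N₂A₂·I₁, giving M = μ₀n₁N₂A₂.
A₂ = πr² = π(1.580×10^-2 m)² = 7.843×10^-4 m².
M = (4π×10⁻⁷)(1330)(733)(7.843×10^-4) = 9.608×10^-4 H.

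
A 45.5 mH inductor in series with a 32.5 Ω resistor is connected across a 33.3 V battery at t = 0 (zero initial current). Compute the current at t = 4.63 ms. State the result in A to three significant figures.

τ = L/R = 4.550×10^-2/32.5 = 1.400×10^-3 s; final current I_∞ = ε/R = 33.3/32.5 = 1.0246 A.
I(t) = I_∞(1 − e^(−t/τ)) with t/τ = 3.307.
I = (1.0246)(1 − e^(−3.307)) = 0.9871 A.

I ≈ 0.987 A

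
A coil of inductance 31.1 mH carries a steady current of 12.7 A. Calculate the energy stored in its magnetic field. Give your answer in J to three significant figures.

U ≈ 2.51 J

Stored magnetic energy: U = ½LI².
U = ½(3.110×10^-2 H)(12.7 A)² = 2.508 J.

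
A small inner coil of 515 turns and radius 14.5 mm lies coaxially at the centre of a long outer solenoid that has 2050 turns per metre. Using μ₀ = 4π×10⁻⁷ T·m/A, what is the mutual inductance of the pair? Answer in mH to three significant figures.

The outer solenoid produces a uniform field B₁ = μ₀n₁I₁ across the inner coil,
so the flux linkage is N₂Φ = N₂B₁A₂ = μ₀n₁N₂A₂·I₁, giving M = μ₀n₁N₂A₂.
A₂ = πr² = π(1.450×10^-2 m)² = 6.605×10^-4 m².
M = (4π×10⁻⁷)(2050)(515)(6.605×10^-4) = 8.763×10^-4 H.

M ≈ 0.876 mH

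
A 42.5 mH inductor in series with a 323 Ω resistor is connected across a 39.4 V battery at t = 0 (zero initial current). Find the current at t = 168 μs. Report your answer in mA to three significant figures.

I ≈ 88.0 mA

τ = L/R = 4.250×10^-2/323 = 1.316×10^-4 s; final current I_∞ = ε/R = 39.4/323 = 0.122 A.
I(t) = I_∞(1 − e^(−t/τ)) with t/τ = 1.277.
I = (0.122)(1 − e^(−1.277)) = 8.796×10^-2 A.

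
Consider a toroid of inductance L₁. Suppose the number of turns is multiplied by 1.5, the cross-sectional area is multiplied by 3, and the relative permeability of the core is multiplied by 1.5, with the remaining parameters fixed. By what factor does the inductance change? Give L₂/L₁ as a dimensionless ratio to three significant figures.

For a toroid, L ∝ μᵣN²A/R.
L₂/L₁ = (1.5)^2 × (3) × (1.5) = 10.1.

L₂/L₁ = 10.1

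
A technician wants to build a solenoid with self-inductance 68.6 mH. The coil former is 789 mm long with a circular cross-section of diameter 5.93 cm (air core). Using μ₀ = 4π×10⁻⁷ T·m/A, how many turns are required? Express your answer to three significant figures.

N ≈ 3950 turns

A = π(d/2)² = π(2.965×10^-2 m)² = 2.762×10^-3 m².
From L = μ₀N²A/ℓ, N = √(Lℓ / (μ₀A)).
N = √[(6.860×10^-2)(0.789) / ((4π×10⁻⁷)×2.762×10^-3)] = √(1.560×10^7) ≈ 3949.1.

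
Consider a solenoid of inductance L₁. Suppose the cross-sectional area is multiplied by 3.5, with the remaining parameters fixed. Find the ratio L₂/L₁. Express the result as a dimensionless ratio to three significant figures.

For a solenoid, L ∝ μᵣN²A/ℓ.
L₂/L₁ = (3.5) = 3.50.

L₂/L₁ = 3.50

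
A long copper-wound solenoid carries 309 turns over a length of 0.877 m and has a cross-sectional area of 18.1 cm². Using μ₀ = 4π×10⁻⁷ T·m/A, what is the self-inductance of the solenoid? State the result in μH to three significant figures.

A = 18.1 cm² = 1.810×10^-3 m².
For a long solenoid, L = μ₀N²A/ℓ.
L = (4π×10⁻⁷)(309)²(1.810×10^-3)/(0.877 m) = 2.476×10^-4 H.

L ≈ 248 μH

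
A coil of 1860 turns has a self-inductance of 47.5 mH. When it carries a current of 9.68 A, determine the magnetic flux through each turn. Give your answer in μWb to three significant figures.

Φ_B ≈ 247 μWb

From L = NΦ_B/I, the flux per turn is Φ_B = LI/N.
Φ_B = (4.750×10^-2 H)(9.68 A)/1860 = 2.472×10^-4 Wb.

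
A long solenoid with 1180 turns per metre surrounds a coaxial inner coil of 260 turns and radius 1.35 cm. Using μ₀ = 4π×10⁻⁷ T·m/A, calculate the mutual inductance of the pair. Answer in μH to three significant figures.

The outer solenoid produces a uniform field B₁ = μ₀n₁I₁ across the inner coil,
so the flux linkage is N₂Φ = N₂B₁A₂ = μ₀n₁N₂A₂·I₁, giving M = μ₀n₁N₂A₂.
A₂ = πr² = π(1.350×10^-2 m)² = 5.726×10^-4 m².
M = (4π×10⁻⁷)(1180)(260)(5.726×10^-4) = 2.207×10^-4 H.

M ≈ 221 μH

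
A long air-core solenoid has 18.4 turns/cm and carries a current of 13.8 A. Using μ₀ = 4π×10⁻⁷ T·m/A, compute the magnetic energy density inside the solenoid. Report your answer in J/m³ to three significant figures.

B = μ₀nI = (4π×10⁻⁷)(1.840×10^3)(13.8) = 3.191×10^-2 T.
u = B²/(2μ₀) = (3.191×10^-2)²/(2×4π×10⁻⁷) = 405.1 J/m³.

u ≈ 405 J/m³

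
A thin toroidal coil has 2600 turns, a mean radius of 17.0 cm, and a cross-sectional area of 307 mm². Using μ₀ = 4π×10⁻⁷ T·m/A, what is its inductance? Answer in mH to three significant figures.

For a thin toroid, L = μ₀N²A/(2πR).
L = (4π×10⁻⁷)(2600)²(3.070×10^-4) / (2π×0.17 m) = 2.442×10^-3 H.

L ≈ 2.44 mH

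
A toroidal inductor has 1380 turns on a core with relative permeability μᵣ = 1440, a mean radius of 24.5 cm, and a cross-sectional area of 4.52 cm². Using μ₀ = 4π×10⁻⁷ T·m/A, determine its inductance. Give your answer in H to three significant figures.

L ≈ 1.01 H

For a thin toroid, L = μ₀μᵣN²A/(2πR).
L = (4π×10⁻⁷)(1440)(1380)²(4.520×10^-4) / (2π×0.245 m) = 1.012 H.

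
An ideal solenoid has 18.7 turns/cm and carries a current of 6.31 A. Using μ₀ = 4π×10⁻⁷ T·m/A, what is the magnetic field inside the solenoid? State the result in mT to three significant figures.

Inside a long solenoid, B = μ₀nI.
B = (4π×10⁻⁷)(1.870×10^3 m⁻¹)(6.31 A) = 1.483×10^-2 T.

B ≈ 14.8 mT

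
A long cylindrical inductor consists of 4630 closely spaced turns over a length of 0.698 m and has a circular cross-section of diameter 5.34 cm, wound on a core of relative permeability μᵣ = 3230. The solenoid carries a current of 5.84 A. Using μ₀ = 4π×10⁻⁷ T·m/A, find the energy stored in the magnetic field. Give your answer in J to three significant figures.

U ≈ 4760 J

A = π(d/2)² = π(2.670×10^-2 m)² = 2.240×10^-3 m².
L = μ₀μᵣN²A/ℓ = (4π×10⁻⁷)(3230)(4630)²(2.240×10^-3)/(0.698) = 279.2 H.
U = ½LI² = ½(279.2)(5.84)² = 4.761×10^3 J.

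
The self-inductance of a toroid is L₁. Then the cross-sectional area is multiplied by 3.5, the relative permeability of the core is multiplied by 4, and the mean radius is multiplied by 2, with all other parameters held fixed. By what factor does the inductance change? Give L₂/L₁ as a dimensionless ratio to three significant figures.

L₂/L₁ = 7.00

For a toroid, L ∝ μᵣN²A/R.
L₂/L₁ = (3.5) × (4) × (2)^-1 = 7.00.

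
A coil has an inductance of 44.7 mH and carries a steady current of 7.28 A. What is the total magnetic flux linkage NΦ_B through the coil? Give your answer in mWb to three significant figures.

NΦ_B ≈ 325 mWb

From L = NΦ_B/I, the flux linkage is NΦ_B = LI.
NΦ_B = (4.470×10^-2 H)(7.28 A) = 0.3254 Wb.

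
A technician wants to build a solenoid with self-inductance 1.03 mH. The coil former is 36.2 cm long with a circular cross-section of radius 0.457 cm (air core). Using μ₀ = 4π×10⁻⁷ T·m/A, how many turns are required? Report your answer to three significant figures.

A = πr² = π(4.570×10^-3 m)² = 6.561×10^-5 m².
From L = μ₀N²A/ℓ, N = √(Lℓ / (μ₀A)).
N = √[(1.030×10^-3)(0.362) / ((4π×10⁻⁷)×6.561×10^-5)] = √(4.522×10^6) ≈ 2126.6.

N ≈ 2130 turns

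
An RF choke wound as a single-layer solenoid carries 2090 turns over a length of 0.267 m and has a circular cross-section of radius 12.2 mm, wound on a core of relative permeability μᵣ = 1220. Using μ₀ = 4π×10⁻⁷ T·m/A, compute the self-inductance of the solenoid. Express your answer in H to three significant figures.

L ≈ 11.7 H

A = πr² = π(1.220×10^-2 m)² = 4.676×10^-4 m².
For a long solenoid, L = μ₀μᵣN²A/ℓ.
L = (4π×10⁻⁷)(1220)(2090)²(4.676×10^-4)/(0.267 m) = 11.73 H.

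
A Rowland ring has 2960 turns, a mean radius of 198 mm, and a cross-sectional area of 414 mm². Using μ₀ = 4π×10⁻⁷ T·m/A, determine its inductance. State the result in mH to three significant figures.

For a thin toroid, L = μ₀N²A/(2πR).
L = (4π×10⁻⁷)(2960)²(4.140×10^-4) / (2π×0.198 m) = 3.664×10^-3 H.

L ≈ 3.66 mH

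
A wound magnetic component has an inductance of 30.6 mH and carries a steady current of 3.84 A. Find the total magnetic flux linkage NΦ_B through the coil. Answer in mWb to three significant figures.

NΦ_B ≈ 118 mWb

From L = NΦ_B/I, the flux linkage is NΦ_B = LI.
NΦ_B = (3.060×10^-2 H)(3.84 A) = 0.1175 Wb.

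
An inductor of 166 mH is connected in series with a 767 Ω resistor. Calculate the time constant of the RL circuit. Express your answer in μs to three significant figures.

τ = L/R = (0.166 H)/(767 Ω) = 2.164×10^-4 s.

τ ≈ 216 μs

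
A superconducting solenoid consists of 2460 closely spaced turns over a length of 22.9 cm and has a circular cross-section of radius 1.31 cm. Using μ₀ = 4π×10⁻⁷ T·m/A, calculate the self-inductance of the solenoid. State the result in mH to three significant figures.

A = πr² = π(1.310×10^-2 m)² = 5.391×10^-4 m².
For a long solenoid, L = μ₀N²A/ℓ.
L = (4π×10⁻⁷)(2460)²(5.391×10^-4)/(0.229 m) = 1.790×10^-2 H.

L ≈ 17.9 mH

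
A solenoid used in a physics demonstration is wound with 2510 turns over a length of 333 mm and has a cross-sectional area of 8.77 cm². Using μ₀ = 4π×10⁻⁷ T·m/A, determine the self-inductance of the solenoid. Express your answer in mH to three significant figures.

A = 8.77 cm² = 8.770×10^-4 m².
For a long solenoid, L = μ₀N²A/ℓ.
L = (4π×10⁻⁷)(2510)²(8.770×10^-4)/(0.333 m) = 2.085×10^-2 H.

L ≈ 20.9 mH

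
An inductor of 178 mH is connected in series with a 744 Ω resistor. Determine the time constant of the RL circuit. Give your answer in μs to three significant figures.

τ = L/R = (0.178 H)/(744 Ω) = 2.392×10^-4 s.

τ ≈ 239 μs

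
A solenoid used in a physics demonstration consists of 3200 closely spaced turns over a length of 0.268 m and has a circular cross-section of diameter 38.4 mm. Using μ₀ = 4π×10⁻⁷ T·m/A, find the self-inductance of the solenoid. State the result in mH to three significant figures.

L ≈ 55.6 mH

A = π(d/2)² = π(1.920×10^-2 m)² = 1.158×10^-3 m².
For a long solenoid, L = μ₀N²A/ℓ.
L = (4π×10⁻⁷)(3200)²(1.158×10^-3)/(0.268 m) = 5.561×10^-2 H.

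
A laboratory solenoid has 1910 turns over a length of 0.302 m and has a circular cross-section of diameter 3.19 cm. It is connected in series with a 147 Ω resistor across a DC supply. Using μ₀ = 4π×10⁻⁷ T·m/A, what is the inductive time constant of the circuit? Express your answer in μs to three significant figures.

A = π(d/2)² = π(1.595×10^-2 m)² = 7.992×10^-4 m².
L = μ₀N²A/ℓ = (4π×10⁻⁷)(1910)²(7.992×10^-4)/(0.302) = 1.213×10^-2 H.
τ = L/R = (1.213×10^-2)/(147) = 8.253×10^-5 s.

τ ≈ 82.5 μs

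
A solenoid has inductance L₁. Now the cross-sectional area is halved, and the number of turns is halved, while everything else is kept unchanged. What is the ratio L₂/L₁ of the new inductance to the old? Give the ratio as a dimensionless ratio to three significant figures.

For a solenoid, L ∝ μᵣN²A/ℓ.
L₂/L₁ = (0.5) × (0.5)^2 = 0.125.

L₂/L₁ = 0.125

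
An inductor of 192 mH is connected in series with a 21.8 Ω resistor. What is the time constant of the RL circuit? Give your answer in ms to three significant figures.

τ ≈ 8.81 ms

τ = L/R = (0.192 H)/(21.8 Ω) = 8.807×10^-3 s.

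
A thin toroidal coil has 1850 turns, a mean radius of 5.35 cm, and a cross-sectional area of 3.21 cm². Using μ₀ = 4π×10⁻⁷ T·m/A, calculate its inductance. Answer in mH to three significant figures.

For a thin toroid, L = μ₀N²A/(2πR).
L = (4π×10⁻⁷)(1850)²(3.210×10^-4) / (2π×5.350×10^-2 m) = 4.107×10^-3 H.

L ≈ 4.11 mH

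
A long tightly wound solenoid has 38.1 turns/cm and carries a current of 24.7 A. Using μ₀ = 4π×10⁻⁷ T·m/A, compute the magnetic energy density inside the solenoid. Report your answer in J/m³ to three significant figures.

u ≈ 5560 J/m³

B = μ₀nI = (4π×10⁻⁷)(3.810×10^3)(24.7) = 0.1183 T.
u = B²/(2μ₀) = (0.1183)²/(2×4π×10⁻⁷) = 5.564×10^3 J/m³.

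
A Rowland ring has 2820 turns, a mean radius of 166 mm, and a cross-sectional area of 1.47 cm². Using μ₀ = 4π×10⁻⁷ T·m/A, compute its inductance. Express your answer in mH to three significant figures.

For a thin toroid, L = μ₀N²A/(2πR).
L = (4π×10⁻⁷)(2820)²(1.470×10^-4) / (2π×0.166 m) = 1.408×10^-3 H.

L ≈ 1.41 mH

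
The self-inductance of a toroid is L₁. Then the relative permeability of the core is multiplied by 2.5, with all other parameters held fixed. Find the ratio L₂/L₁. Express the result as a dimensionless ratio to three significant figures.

L₂/L₁ = 2.50

For a toroid, L ∝ μᵣN²A/R.
L₂/L₁ = (2.5) = 2.50.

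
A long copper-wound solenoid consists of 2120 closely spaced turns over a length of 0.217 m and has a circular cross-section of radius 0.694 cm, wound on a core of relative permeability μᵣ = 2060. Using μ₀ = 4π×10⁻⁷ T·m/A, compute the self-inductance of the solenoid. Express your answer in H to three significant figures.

L ≈ 8.11 H

A = πr² = π(6.940×10^-3 m)² = 1.513×10^-4 m².
For a long solenoid, L = μ₀μᵣN²A/ℓ.
L = (4π×10⁻⁷)(2060)(2120)²(1.513×10^-4)/(0.217 m) = 8.113 H.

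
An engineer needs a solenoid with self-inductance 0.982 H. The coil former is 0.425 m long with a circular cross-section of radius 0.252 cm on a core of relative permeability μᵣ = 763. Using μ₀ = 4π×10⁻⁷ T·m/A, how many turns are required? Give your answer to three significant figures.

N ≈ 4670 turns

A = πr² = π(2.520×10^-3 m)² = 1.995×10^-5 m².
From L = μ₀μᵣN²A/ℓ, N = √(Lℓ / (μ₀μᵣA)).
N = √[(0.982)(0.425) / ((4π×10⁻⁷)(763)×1.995×10^-5)] = √(2.182×10^7) ≈ 4671.0.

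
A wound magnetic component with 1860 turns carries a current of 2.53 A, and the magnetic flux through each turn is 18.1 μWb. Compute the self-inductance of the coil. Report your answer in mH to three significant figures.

Self-inductance is defined by L = NΦ_B/I (flux linkage over current).
L = (1860)(1.810×10^-5 Wb)/(2.53 A) = 1.331×10^-2 H.

L ≈ 13.3 mH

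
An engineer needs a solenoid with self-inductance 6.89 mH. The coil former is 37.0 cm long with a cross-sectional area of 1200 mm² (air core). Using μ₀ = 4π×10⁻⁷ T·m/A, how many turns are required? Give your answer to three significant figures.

N ≈ 1300 turns

A = 1200 mm² = 1.200×10^-3 m².
From L = μ₀N²A/ℓ, N = √(Lℓ / (μ₀A)).
N = √[(6.890×10^-3)(0.37) / ((4π×10⁻⁷)×1.200×10^-3)] = √(1.691×10^6) ≈ 1300.2.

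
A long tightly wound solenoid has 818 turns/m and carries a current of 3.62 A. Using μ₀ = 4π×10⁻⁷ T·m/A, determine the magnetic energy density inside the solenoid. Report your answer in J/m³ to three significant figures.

B = μ₀nI = (4π×10⁻⁷)(818)(3.62) = 3.721×10^-3 T.
u = B²/(2μ₀) = (3.721×10^-3)²/(2×4π×10⁻⁷) = 5.509 J/m³.

u ≈ 5.51 J/m³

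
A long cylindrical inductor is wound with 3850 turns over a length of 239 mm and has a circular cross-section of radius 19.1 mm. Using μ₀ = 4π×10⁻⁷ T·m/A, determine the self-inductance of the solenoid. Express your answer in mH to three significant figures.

A = πr² = π(1.910×10^-2 m)² = 1.146×10^-3 m².
For a long solenoid, L = μ₀N²A/ℓ.
L = (4π×10⁻⁷)(3850)²(1.146×10^-3)/(0.239 m) = 8.932×10^-2 H.

L ≈ 89.3 mH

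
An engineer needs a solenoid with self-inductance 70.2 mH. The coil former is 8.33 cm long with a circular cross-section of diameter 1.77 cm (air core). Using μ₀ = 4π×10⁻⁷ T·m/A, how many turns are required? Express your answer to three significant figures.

A = π(d/2)² = π(8.850×10^-3 m)² = 2.461×10^-4 m².
From L = μ₀N²A/ℓ, N = √(Lℓ / (μ₀A)).
N = √[(7.020×10^-2)(8.330×10^-2) / ((4π×10⁻⁷)×2.461×10^-4)] = √(1.891×10^7) ≈ 4348.8.

N ≈ 4350 turns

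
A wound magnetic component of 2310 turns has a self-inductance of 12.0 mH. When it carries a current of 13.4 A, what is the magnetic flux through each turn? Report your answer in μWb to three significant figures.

From L = NΦ_B/I, the flux per turn is Φ_B = LI/N.
Φ_B = (1.200×10^-2 H)(13.4 A)/2310 = 6.961×10^-5 Wb.

Φ_B ≈ 69.6 μWb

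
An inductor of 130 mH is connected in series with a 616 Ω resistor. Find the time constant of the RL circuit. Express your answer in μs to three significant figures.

τ ≈ 211 μs

τ = L/R = (0.13 H)/(616 Ω) = 2.110×10^-4 s.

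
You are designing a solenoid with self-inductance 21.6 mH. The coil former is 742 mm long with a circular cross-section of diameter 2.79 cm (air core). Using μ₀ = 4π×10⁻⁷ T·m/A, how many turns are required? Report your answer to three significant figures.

N ≈ 4570 turns

A = π(d/2)² = π(1.395×10^-2 m)² = 6.114×10^-4 m².
From L = μ₀N²A/ℓ, N = √(Lℓ / (μ₀A)).
N = √[(2.160×10^-2)(0.742) / ((4π×10⁻⁷)×6.114×10^-4)] = √(2.086×10^7) ≈ 4567.5.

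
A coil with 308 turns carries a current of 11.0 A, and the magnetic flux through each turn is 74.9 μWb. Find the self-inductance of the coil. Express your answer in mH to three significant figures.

L ≈ 2.10 mH

Self-inductance is defined by L = NΦ_B/I (flux linkage over current).
L = (308)(7.490×10^-5 Wb)/(11.0 A) = 2.097×10^-3 H.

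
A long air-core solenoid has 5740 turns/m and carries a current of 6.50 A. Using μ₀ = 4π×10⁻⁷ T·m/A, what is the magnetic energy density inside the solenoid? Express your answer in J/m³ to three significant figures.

u ≈ 875 J/m³

B = μ₀nI = (4π×10⁻⁷)(5.740×10^3)(6.50) = 4.689×10^-2 T.
u = B²/(2μ₀) = (4.689×10^-2)²/(2×4π×10⁻⁷) = 874.6 J/m³.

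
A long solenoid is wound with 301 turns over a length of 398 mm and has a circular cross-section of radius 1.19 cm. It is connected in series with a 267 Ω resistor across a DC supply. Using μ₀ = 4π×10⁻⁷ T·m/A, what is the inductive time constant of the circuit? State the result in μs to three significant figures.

τ ≈ 0.477 μs

A = πr² = π(1.190×10^-2 m)² = 4.449×10^-4 m².
L = μ₀N²A/ℓ = (4π×10⁻⁷)(301)²(4.449×10^-4)/(0.398) = 1.273×10^-4 H.
τ = L/R = (1.273×10^-4)/(267) = 4.766×10^-7 s.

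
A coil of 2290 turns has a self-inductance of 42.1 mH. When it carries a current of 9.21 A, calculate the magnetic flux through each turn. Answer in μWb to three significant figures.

Φ_B ≈ 169 μWb

From L = NΦ_B/I, the flux per turn is Φ_B = LI/N.
Φ_B = (4.210×10^-2 H)(9.21 A)/2290 = 1.693×10^-4 Wb.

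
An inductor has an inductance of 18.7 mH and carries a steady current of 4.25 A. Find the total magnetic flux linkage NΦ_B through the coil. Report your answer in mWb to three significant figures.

NΦ_B ≈ 79.5 mWb

From L = NΦ_B/I, the flux linkage is NΦ_B = LI.
NΦ_B = (1.870×10^-2 H)(4.25 A) = 7.947×10^-2 Wb.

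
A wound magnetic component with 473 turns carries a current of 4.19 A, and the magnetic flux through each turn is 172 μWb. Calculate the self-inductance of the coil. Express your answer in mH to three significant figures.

L ≈ 19.4 mH

Self-inductance is defined by L = NΦ_B/I (flux linkage over current).
L = (473)(1.720×10^-4 Wb)/(4.19 A) = 1.942×10^-2 H.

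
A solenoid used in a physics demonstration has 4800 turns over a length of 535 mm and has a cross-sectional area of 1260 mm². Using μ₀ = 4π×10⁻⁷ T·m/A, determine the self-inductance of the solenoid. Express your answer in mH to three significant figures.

L ≈ 68.2 mH

A = 1260 mm² = 1.260×10^-3 m².
For a long solenoid, L = μ₀N²A/ℓ.
L = (4π×10⁻⁷)(4800)²(1.260×10^-3)/(0.535 m) = 6.819×10^-2 H.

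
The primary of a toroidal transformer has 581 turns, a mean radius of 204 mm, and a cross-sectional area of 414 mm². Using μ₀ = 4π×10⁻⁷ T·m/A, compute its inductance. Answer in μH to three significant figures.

For a thin toroid, L = μ₀N²A/(2πR).
L = (4π×10⁻⁷)(581)²(4.140×10^-4) / (2π×0.204 m) = 1.370×10^-4 H.

L ≈ 137 μH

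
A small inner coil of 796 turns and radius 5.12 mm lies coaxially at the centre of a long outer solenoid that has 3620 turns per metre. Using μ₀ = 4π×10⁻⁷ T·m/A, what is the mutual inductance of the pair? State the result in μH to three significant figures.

M ≈ 298 μH

The outer solenoid produces a uniform field B₁ = μ₀n₁I₁ across the inner coil,
so the flux linkage is N₂Φ = N₂B₁A₂ = μ₀n₁N₂A₂·I₁, giving M = μ₀n₁N₂A₂.
A₂ = πr² = π(5.120×10^-3 m)² = 8.235×10^-5 m².
M = (4π×10⁻⁷)(3620)(796)(8.235×10^-5) = 2.982×10^-4 H.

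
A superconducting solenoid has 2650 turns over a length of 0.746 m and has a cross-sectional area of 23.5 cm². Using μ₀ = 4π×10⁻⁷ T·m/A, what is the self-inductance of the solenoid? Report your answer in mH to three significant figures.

A = 23.5 cm² = 2.350×10^-3 m².
For a long solenoid, L = μ₀N²A/ℓ.
L = (4π×10⁻⁷)(2650)²(2.350×10^-3)/(0.746 m) = 2.780×10^-2 H.

L ≈ 27.8 mH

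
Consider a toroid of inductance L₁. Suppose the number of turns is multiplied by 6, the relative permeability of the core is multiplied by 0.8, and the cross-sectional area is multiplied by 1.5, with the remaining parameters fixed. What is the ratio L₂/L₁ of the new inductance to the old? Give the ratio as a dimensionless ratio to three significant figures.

For a toroid, L ∝ μᵣN²A/R.
L₂/L₁ = (6)^2 × (0.8) × (1.5) = 43.2.

L₂/L₁ = 43.2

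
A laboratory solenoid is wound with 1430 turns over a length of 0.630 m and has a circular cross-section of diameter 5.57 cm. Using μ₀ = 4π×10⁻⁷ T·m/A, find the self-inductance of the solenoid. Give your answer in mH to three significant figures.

L ≈ 9.94 mH

A = π(d/2)² = π(2.785×10^-2 m)² = 2.437×10^-3 m².
For a long solenoid, L = μ₀N²A/ℓ.
L = (4π×10⁻⁷)(1430)²(2.437×10^-3)/(0.63 m) = 9.939×10^-3 H.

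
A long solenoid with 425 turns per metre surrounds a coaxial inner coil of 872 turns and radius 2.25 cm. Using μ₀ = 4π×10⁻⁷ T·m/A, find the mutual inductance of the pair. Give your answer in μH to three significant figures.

The outer solenoid produces a uniform field B₁ = μ₀n₁I₁ across the inner coil,
so the flux linkage is N₂Φ = N₂B₁A₂ = μ₀n₁N₂A₂·I₁, giving M = μ₀n₁N₂A₂.
A₂ = πr² = π(2.250×10^-2 m)² = 1.590×10^-3 m².
M = (4π×10⁻⁷)(425)(872)(1.590×10^-3) = 7.407×10^-4 H.

M ≈ 741 μH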